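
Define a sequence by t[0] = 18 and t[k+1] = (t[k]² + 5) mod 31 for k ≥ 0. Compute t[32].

We have t[0] = 18, t[1] = 19, t[2] = 25, t[3] = 10, t[4] = 12, t[5] = 25.
Since t[5] = t[2] = 25, the sequence is eventually periodic: after a pre-period of length 2 it cycles with period 3.
For k ≥ 2, t[k] depends only on (k - 2) mod 3. (32 - 2) mod 3 = 0, so t[32] = t[2] = 25.

25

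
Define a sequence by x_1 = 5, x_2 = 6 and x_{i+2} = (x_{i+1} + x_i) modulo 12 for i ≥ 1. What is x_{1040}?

Listing terms: x_1 = 5, x_2 = 6, x_3 = 11, x_4 = 5, x_5 = 4, x_6 = 9, x_7 = 1, x_8 = 10, x_9 = 11, x_{10} = 9, x_{11} = 8, x_{12} = 5, x_{13} = 1, x_{14} = 6, x_{15} = 7, x_{16} = 1, x_{17} = 8, x_{18} = 9, x_{19} = 5, x_{20} = 2, x_{21} = 7, x_{22} = 9, x_{23} = 4, x_{24} = 1, x_{25} = 5, x_{26} = 6.
The sequence repeats with period 24.
(1040 - 1) mod 24 = 7, so x_{1040} = x_8 = 10.

10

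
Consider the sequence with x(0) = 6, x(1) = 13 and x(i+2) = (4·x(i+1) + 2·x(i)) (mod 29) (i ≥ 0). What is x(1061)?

20

x(0) = 6; x(1) = 13; x(2) = 6; x(3) = 21; x(4) = 9; x(5) = 20; x(6) = 11; x(7) = 26; x(8) = 10; x(9) = 5; x(10) = 11; x(11) = 25; x(12) = 6; x(13) = 16; x(14) = 18; x(15) = 17; x(16) = 17; x(17) = 15; x(18) = 7; x(19) = 0; x(20) = 14; x(21) = 27; x(22) = 20; x(23) = 18; x(24) = 25; x(25) = 20; x(26) = 14; x(27) = 9; x(28) = 6; x(29) = 13.
The sequence repeats with period 28.
(1061 - 0) mod 28 = 25, so x(1061) = x(25) = 20.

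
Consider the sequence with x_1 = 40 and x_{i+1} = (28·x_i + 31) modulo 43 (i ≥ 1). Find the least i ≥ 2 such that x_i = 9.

3

x_1 = 40; x_2 = 33; x_3 = 9; x_4 = 25; x_5 = 0; x_6 = 31; x_7 = 39; x_8 = 5; x_9 = 42; x_{10} = 3; x_{11} = 29; x_{12} = 26; x_{13} = 28; x_{14} = 41; x_{15} = 18; x_{16} = 19; x_{17} = 4; x_{18} = 14; x_{19} = 36; x_{20} = 7; x_{21} = 12; x_{22} = 23; x_{23} = 30; x_{24} = 11; x_{25} = 38; x_{26} = 20; x_{27} = 32; x_{28} = 24; x_{29} = 15; x_{30} = 21; x_{31} = 17; x_{32} = 34; x_{33} = 37; x_{34} = 35; x_{35} = 22; x_{36} = 2; x_{37} = 1; x_{38} = 16; x_{39} = 6; x_{40} = 27; x_{41} = 13; x_{42} = 8; x_{43} = 40.
Since x_{43} = x_1 = 40, the sequence is periodic with period 42.
The value 9 first appears (with i ≥ 2) at x_3.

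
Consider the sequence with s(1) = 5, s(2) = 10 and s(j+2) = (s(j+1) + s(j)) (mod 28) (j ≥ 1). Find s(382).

5

s(1) = 5; s(2) = 10; s(3) = 15; s(4) = 25; s(5) = 12; s(6) = 9; s(7) = 21; s(8) = 2; s(9) = 23; s(10) = 25; s(11) = 20; s(12) = 17; s(13) = 9; s(14) = 26; s(15) = 7; s(16) = 5; s(17) = 12; s(18) = 17; s(19) = 1; s(20) = 18; s(21) = 19; s(22) = 9; s(23) = 0; s(24) = 9; s(25) = 9; s(26) = 18; s(27) = 27; s(28) = 17; s(29) = 16; s(30) = 5; s(31) = 21; s(32) = 26; s(33) = 19; s(34) = 17; s(35) = 8; s(36) = 25; s(37) = 5; s(38) = 2; s(39) = 7; s(40) = 9; s(41) = 16; s(42) = 25; s(43) = 13; s(44) = 10; s(45) = 23; s(46) = 5; s(47) = 0; s(48) = 5; s(49) = 5; s(50) = 10.
Since (s(49), s(50)) = (s(1), s(2)) = (5, 10) (two consecutive terms determine the rest), the sequence is periodic with period 48.
(382 - 1) mod 48 = 45, so s(382) = s(46) = 5.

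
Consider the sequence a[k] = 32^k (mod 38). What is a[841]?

34

We have a[0] = 1, a[1] = 32, a[2] = 36, a[3] = 12, a[4] = 4, a[5] = 14, a[6] = 30, a[7] = 10, a[8] = 16, a[9] = 18, a[10] = 6, a[11] = 2, a[12] = 26, a[13] = 34, a[14] = 24, a[15] = 8, a[16] = 28, a[17] = 22, a[18] = 20, a[19] = 32.
Since a[19] = a[1] = 32, the sequence is eventually periodic: after a pre-period of length 1 it cycles with period 18.
For k ≥ 1, a[k] depends only on (k - 1) mod 18. (841 - 1) mod 18 = 12, so a[841] = a[13] = 34.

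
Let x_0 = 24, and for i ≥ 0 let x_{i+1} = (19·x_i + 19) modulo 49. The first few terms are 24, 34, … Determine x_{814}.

2

We have x_0 = 24, x_1 = 34, x_2 = 28, x_3 = 12, x_4 = 2, x_5 = 8, x_6 = 24.
Since x_6 = x_0 = 24, the sequence is periodic with period 6.
So x_{814} = x_{0 + ((814-0) mod 6)} = x_4 = 2.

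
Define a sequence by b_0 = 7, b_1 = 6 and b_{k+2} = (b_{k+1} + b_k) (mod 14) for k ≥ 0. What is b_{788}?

11

Listing terms: b_0 = 7; b_1 = 6; b_2 = 13; b_3 = 5; b_4 = 4; b_5 = 9; b_6 = 13; b_7 = 8; b_8 = 7; b_9 = 1; b_{10} = 8; b_{11} = 9; b_{12} = 3; b_{13} = 12; b_{14} = 1; b_{15} = 13; b_{16} = 0; b_{17} = 13; b_{18} = 13; b_{19} = 12; b_{20} = 11; b_{21} = 9; b_{22} = 6; b_{23} = 1; b_{24} = 7; b_{25} = 8; b_{26} = 1; b_{27} = 9; b_{28} = 10; b_{29} = 5; b_{30} = 1; b_{31} = 6; b_{32} = 7; b_{33} = 13; b_{34} = 6; b_{35} = 5; b_{36} = 11; b_{37} = 2; b_{38} = 13; b_{39} = 1; b_{40} = 0; b_{41} = 1; b_{42} = 1; b_{43} = 2; b_{44} = 3; b_{45} = 5; b_{46} = 8; b_{47} = 13; b_{48} = 7; b_{49} = 6.
The sequence repeats with period 48.
So b_{788} = b_{0 + ((788-0) mod 48)} = b_{20} = 11.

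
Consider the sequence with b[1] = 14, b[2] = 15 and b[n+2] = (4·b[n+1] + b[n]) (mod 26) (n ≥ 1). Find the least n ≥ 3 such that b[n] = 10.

We have b[1] = 14; b[2] = 15; b[3] = 22; b[4] = 25; b[5] = 18; b[6] = 19; b[7] = 16; b[8] = 5; b[9] = 10; b[10] = 19; b[11] = 8; b[12] = 25; b[13] = 4; b[14] = 15; b[15] = 12; b[16] = 11; b[17] = 4; b[18] = 1; b[19] = 8; b[20] = 7; b[21] = 10; b[22] = 21; b[23] = 16; b[24] = 7; b[25] = 18; b[26] = 1; b[27] = 22; b[28] = 11; b[29] = 14; b[30] = 15.
Since (b[29], b[30]) = (b[1], b[2]) = (14, 15) (two consecutive terms determine the rest), the sequence is periodic with period 28.
The value 10 first appears (with n ≥ 3) at b[9].

9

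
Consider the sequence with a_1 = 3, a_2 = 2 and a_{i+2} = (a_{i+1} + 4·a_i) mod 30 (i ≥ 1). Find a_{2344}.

a_1 = 3, a_2 = 2, a_3 = 14, a_4 = 22, a_5 = 18, a_6 = 16, a_7 = 28, a_8 = 2, a_9 = 24, a_{10} = 2, a_{11} = 8, a_{12} = 16, a_{13} = 18, a_{14} = 22, a_{15} = 4, a_{16} = 2, a_{17} = 18, a_{18} = 26, a_{19} = 8, a_{20} = 22, a_{21} = 24, a_{22} = 22, a_{23} = 28, a_{24} = 26, a_{25} = 18, a_{26} = 2, a_{27} = 14.
Since (a_{26}, a_{27}) = (a_2, a_3) = (2, 14) (two consecutive terms determine the rest), the sequence is eventually periodic: after a pre-period of length 1 it cycles with period 24.
For i ≥ 2, a_i depends only on (i - 2) mod 24. (2344 - 2) mod 24 = 14, so a_{2344} = a_{16} = 2.

2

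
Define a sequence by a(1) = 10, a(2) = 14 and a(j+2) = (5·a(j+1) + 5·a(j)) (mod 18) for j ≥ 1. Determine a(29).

Computing terms: a(1) = 10; a(2) = 14; a(3) = 12; a(4) = 4; a(5) = 8; a(6) = 6; a(7) = 16; a(8) = 2; a(9) = 0; a(10) = 10; a(11) = 14.
The sequence repeats with period 9.
So a(29) = a(1 + ((29-1) mod 9)) = a(2) = 14.

14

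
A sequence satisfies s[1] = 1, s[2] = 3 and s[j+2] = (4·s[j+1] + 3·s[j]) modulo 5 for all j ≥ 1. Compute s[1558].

2

Listing terms: s[1] = 1; s[2] = 3; s[3] = 0; s[4] = 4; s[5] = 1; s[6] = 1; s[7] = 2; s[8] = 1; s[9] = 0; s[10] = 3; s[11] = 2; s[12] = 2; s[13] = 4; s[14] = 2; s[15] = 0; s[16] = 1; s[17] = 4; s[18] = 4; s[19] = 3; s[20] = 4; s[21] = 0; s[22] = 2; s[23] = 3; s[24] = 3; s[25] = 1; s[26] = 3.
Since (s[25], s[26]) = (s[1], s[2]) = (1, 3) (two consecutive terms determine the rest), the sequence is periodic with period 24.
So s[1558] = s[1 + ((1558-1) mod 24)] = s[22] = 2.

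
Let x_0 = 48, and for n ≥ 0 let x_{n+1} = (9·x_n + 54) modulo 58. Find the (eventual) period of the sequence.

14

x_0 = 48; x_1 = 22; x_2 = 20; x_3 = 2; x_4 = 14; x_5 = 6; x_6 = 50; x_7 = 40; x_8 = 8; x_9 = 10; x_{10} = 28; x_{11} = 16; x_{12} = 24; x_{13} = 38; x_{14} = 48.
Since x_{14} = x_0 = 48, the sequence is periodic with period 14.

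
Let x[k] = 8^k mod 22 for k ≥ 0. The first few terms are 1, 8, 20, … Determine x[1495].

We have x[0] = 1, x[1] = 8, x[2] = 20, x[3] = 6, x[4] = 4, x[5] = 10, x[6] = 14, x[7] = 2, x[8] = 16, x[9] = 18, x[10] = 12, x[11] = 8.
Since x[11] = x[1] = 8, the sequence is eventually periodic: after a pre-period of length 1 it cycles with period 10.
For k ≥ 1, x[k] depends only on (k - 1) mod 10. (1495 - 1) mod 10 = 4, so x[1495] = x[5] = 10.

10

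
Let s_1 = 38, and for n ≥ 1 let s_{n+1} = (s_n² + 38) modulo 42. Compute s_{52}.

24

We have s_1 = 38,  s_2 = 12,  s_3 = 14,  s_4 = 24,  s_5 = 26,  s_6 = 0,  s_7 = 38.
Since s_7 = s_1 = 38, the sequence is periodic with period 6.
(52 - 1) mod 6 = 3, so s_{52} = s_4 = 24.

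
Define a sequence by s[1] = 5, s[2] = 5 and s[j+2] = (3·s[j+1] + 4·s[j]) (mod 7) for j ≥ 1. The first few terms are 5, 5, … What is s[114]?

1

Computing terms: s[1] = 5,  s[2] = 5,  s[3] = 0,  s[4] = 6,  s[5] = 4,  s[6] = 1,  s[7] = 5,  s[8] = 5.
Since (s[7], s[8]) = (s[1], s[2]) = (5, 5) (two consecutive terms determine the rest), the sequence is periodic with period 6.
(114 - 1) mod 6 = 5, so s[114] = s[6] = 1.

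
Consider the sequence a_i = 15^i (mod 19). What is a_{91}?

a_1 = 15; a_2 = 16; a_3 = 12; a_4 = 9; a_5 = 2; a_6 = 11; a_7 = 13; a_8 = 5; a_9 = 18; a_{10} = 4; a_{11} = 3; a_{12} = 7; a_{13} = 10; a_{14} = 17; a_{15} = 8; a_{16} = 6; a_{17} = 14; a_{18} = 1; a_{19} = 15.
The sequence repeats with period 18.
(91 - 1) mod 18 = 0, so a_{91} = a_1 = 15.

15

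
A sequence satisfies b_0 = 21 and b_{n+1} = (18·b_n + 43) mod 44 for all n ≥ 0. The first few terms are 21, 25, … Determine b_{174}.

Listing terms: b_0 = 21; b_1 = 25; b_2 = 9; b_3 = 29; b_4 = 37; b_5 = 5; b_6 = 1; b_7 = 17; b_8 = 41; b_9 = 33; b_{10} = 21.
Since b_{10} = b_0 = 21, the sequence is periodic with period 10.
So b_{174} = b_{0 + ((174-0) mod 10)} = b_4 = 37.

37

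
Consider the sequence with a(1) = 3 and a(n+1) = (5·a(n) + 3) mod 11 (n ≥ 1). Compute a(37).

7

Computing terms: a(1) = 3,  a(2) = 7,  a(3) = 5,  a(4) = 6,  a(5) = 0,  a(6) = 3.
Since a(6) = a(1) = 3, the sequence is periodic with period 5.
So a(37) = a(1 + ((37-1) mod 5)) = a(2) = 7.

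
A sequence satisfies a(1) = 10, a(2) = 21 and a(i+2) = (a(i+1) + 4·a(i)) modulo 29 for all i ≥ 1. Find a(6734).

a(1) = 10, a(2) = 21, a(3) = 3, a(4) = 0, a(5) = 12, a(6) = 12, a(7) = 2, a(8) = 21, a(9) = 0, a(10) = 26, a(11) = 26, a(12) = 14, a(13) = 2, a(14) = 0, a(15) = 8, a(16) = 8, a(17) = 11, a(18) = 14, a(19) = 0, a(20) = 27, a(21) = 27, a(22) = 19, a(23) = 11, a(24) = 0, a(25) = 15, a(26) = 15, a(27) = 17, a(28) = 19, a(29) = 0, a(30) = 18, a(31) = 18, a(32) = 3, a(33) = 17, a(34) = 0, a(35) = 10, a(36) = 10, a(37) = 21.
The sequence repeats with period 35.
So a(6734) = a(1 + ((6734-1) mod 35)) = a(14) = 0.

0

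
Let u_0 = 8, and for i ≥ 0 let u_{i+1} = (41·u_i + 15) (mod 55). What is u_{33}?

Listing terms: u_0 = 8,  u_1 = 13,  u_2 = 53,  u_3 = 43,  u_4 = 18,  u_5 = 38,  u_6 = 33,  u_7 = 48,  u_8 = 3,  u_9 = 28,  u_{10} = 8.
The sequence repeats with period 10.
So u_{33} = u_{0 + ((33-0) mod 10)} = u_3 = 43.

43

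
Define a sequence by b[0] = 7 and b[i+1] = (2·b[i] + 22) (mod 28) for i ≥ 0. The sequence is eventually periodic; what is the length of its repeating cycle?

Listing terms: b[0] = 7; b[1] = 8; b[2] = 10; b[3] = 14; b[4] = 22; b[5] = 10.
Since b[5] = b[2] = 10, the sequence is eventually periodic: after a pre-period of length 2 it cycles with period 3.

3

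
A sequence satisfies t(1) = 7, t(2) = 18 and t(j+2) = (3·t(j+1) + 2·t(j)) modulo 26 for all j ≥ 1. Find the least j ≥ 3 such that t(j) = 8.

Computing terms: t(1) = 7, t(2) = 18, t(3) = 16, t(4) = 6, t(5) = 24, t(6) = 6, t(7) = 14, t(8) = 2, t(9) = 8, t(10) = 2, t(11) = 22, t(12) = 18, t(13) = 20, t(14) = 18, t(15) = 16.
Since (t(14), t(15)) = (t(2), t(3)) = (18, 16) (two consecutive terms determine the rest), the sequence is eventually periodic: after a pre-period of length 1 it cycles with period 12.
The value 8 first appears (with j ≥ 3) at t(9).

9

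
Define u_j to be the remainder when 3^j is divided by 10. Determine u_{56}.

1

Computing terms: u_1 = 3; u_2 = 9; u_3 = 7; u_4 = 1; u_5 = 3.
Since u_5 = u_1 = 3, the sequence is periodic with period 4.
(56 - 1) mod 4 = 3, so u_{56} = u_4 = 1.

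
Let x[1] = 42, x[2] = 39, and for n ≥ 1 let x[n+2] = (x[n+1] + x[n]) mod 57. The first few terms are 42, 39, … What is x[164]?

39

x[1] = 42, x[2] = 39, x[3] = 24, x[4] = 6, x[5] = 30, x[6] = 36, x[7] = 9, x[8] = 45, x[9] = 54, x[10] = 42, x[11] = 39.
The sequence repeats with period 9.
(164 - 1) mod 9 = 1, so x[164] = x[2] = 39.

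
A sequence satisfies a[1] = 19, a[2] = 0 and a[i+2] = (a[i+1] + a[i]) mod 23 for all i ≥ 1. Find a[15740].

Listing terms: a[1] = 19,  a[2] = 0,  a[3] = 19,  a[4] = 19,  a[5] = 15,  a[6] = 11,  a[7] = 3,  a[8] = 14,  a[9] = 17,  a[10] = 8,  a[11] = 2,  a[12] = 10,  a[13] = 12,  a[14] = 22,  a[15] = 11,  a[16] = 10,  a[17] = 21,  a[18] = 8,  a[19] = 6,  a[20] = 14,  a[21] = 20,  a[22] = 11,  a[23] = 8,  a[24] = 19,  a[25] = 4,  a[26] = 0,  a[27] = 4,  a[28] = 4,  a[29] = 8,  a[30] = 12,  a[31] = 20,  a[32] = 9,  a[33] = 6,  a[34] = 15,  a[35] = 21,  a[36] = 13,  a[37] = 11,  a[38] = 1,  a[39] = 12,  a[40] = 13,  a[41] = 2,  a[42] = 15,  a[43] = 17,  a[44] = 9,  a[45] = 3,  a[46] = 12,  a[47] = 15,  a[48] = 4,  a[49] = 19,  a[50] = 0.
The sequence repeats with period 48.
(15740 - 1) mod 48 = 43, so a[15740] = a[44] = 9.

9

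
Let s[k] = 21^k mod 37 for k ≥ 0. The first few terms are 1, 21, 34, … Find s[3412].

16

Computing terms: s[0] = 1, s[1] = 21, s[2] = 34, s[3] = 11, s[4] = 9, s[5] = 4, s[6] = 10, s[7] = 25, s[8] = 7, s[9] = 36, s[10] = 16, s[11] = 3, s[12] = 26, s[13] = 28, s[14] = 33, s[15] = 27, s[16] = 12, s[17] = 30, s[18] = 1.
The sequence repeats with period 18.
(3412 - 0) mod 18 = 10, so s[3412] = s[10] = 16.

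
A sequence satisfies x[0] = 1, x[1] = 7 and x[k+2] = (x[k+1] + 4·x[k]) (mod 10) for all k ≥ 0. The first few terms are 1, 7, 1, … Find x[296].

Computing terms: x[0] = 1; x[1] = 7; x[2] = 1; x[3] = 9; x[4] = 3; x[5] = 9; x[6] = 1; x[7] = 7.
Since (x[6], x[7]) = (x[0], x[1]) = (1, 7) (two consecutive terms determine the rest), the sequence is periodic with period 6.
(296 - 0) mod 6 = 2, so x[296] = x[2] = 1.

1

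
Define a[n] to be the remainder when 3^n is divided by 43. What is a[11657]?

34

Listing terms: a[0] = 1,  a[1] = 3,  a[2] = 9,  a[3] = 27,  a[4] = 38,  a[5] = 28,  a[6] = 41,  a[7] = 37,  a[8] = 25,  a[9] = 32,  a[10] = 10,  a[11] = 30,  a[12] = 4,  a[13] = 12,  a[14] = 36,  a[15] = 22,  a[16] = 23,  a[17] = 26,  a[18] = 35,  a[19] = 19,  a[20] = 14,  a[21] = 42,  a[22] = 40,  a[23] = 34,  a[24] = 16,  a[25] = 5,  a[26] = 15,  a[27] = 2,  a[28] = 6,  a[29] = 18,  a[30] = 11,  a[31] = 33,  a[32] = 13,  a[33] = 39,  a[34] = 31,  a[35] = 7,  a[36] = 21,  a[37] = 20,  a[38] = 17,  a[39] = 8,  a[40] = 24,  a[41] = 29,  a[42] = 1.
Since a[42] = a[0] = 1, the sequence is periodic with period 42.
So a[11657] = a[0 + ((11657-0) mod 42)] = a[23] = 34.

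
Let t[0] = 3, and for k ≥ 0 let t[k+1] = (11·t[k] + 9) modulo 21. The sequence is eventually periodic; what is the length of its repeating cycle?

3

Computing terms: t[0] = 3,  t[1] = 0,  t[2] = 9,  t[3] = 3.
The sequence repeats with period 3.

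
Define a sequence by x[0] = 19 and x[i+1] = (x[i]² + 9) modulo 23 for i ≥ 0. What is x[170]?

10

Computing terms: x[0] = 19, x[1] = 2, x[2] = 13, x[3] = 17, x[4] = 22, x[5] = 10, x[6] = 17.
Since x[6] = x[3] = 17, the sequence is eventually periodic: after a pre-period of length 3 it cycles with period 3.
For i ≥ 3, x[i] depends only on (i - 3) mod 3. (170 - 3) mod 3 = 2, so x[170] = x[5] = 10.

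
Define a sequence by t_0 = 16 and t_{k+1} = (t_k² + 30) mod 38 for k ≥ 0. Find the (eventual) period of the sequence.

3

Computing terms: t_0 = 16, t_1 = 20, t_2 = 12, t_3 = 22, t_4 = 20.
Since t_4 = t_1 = 20, the sequence is eventually periodic: after a pre-period of length 1 it cycles with period 3.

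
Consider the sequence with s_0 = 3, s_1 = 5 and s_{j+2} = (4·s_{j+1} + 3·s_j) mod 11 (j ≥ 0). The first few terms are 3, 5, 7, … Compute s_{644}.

6

s_0 = 3,  s_1 = 5,  s_2 = 7,  s_3 = 10,  s_4 = 6,  s_5 = 10,  s_6 = 3,  s_7 = 9,  s_8 = 1,  s_9 = 9,  s_{10} = 6,  s_{11} = 7,  s_{12} = 2,  s_{13} = 7,  s_{14} = 1,  s_{15} = 3,  s_{16} = 4,  s_{17} = 3,  s_{18} = 2,  s_{19} = 6,  s_{20} = 8,  s_{21} = 6,  s_{22} = 4,  s_{23} = 1,  s_{24} = 5,  s_{25} = 1,  s_{26} = 8,  s_{27} = 2,  s_{28} = 10,  s_{29} = 2,  s_{30} = 5,  s_{31} = 4,  s_{32} = 9,  s_{33} = 4,  s_{34} = 10,  s_{35} = 8,  s_{36} = 7,  s_{37} = 8,  s_{38} = 9,  s_{39} = 5,  s_{40} = 3,  s_{41} = 5.
The sequence repeats with period 40.
So s_{644} = s_{0 + ((644-0) mod 40)} = s_4 = 6.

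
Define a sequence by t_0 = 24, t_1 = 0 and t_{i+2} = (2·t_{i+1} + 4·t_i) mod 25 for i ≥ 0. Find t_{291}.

We have t_0 = 24; t_1 = 0; t_2 = 21; t_3 = 17; t_4 = 18; t_5 = 4; t_6 = 5; t_7 = 1; t_8 = 22; t_9 = 23; t_{10} = 9; t_{11} = 10; t_{12} = 6; t_{13} = 2; t_{14} = 3; t_{15} = 14; t_{16} = 15; t_{17} = 11; t_{18} = 7; t_{19} = 8; t_{20} = 19; t_{21} = 20; t_{22} = 16; t_{23} = 12; t_{24} = 13; t_{25} = 24; t_{26} = 0.
The sequence repeats with period 25.
(291 - 0) mod 25 = 16, so t_{291} = t_{16} = 15.

15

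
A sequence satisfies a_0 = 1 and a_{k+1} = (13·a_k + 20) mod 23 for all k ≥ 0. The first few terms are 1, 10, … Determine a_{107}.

a_0 = 1,  a_1 = 10,  a_2 = 12,  a_3 = 15,  a_4 = 8,  a_5 = 9,  a_6 = 22,  a_7 = 7,  a_8 = 19,  a_9 = 14,  a_{10} = 18,  a_{11} = 1.
Since a_{11} = a_0 = 1, the sequence is periodic with period 11.
So a_{107} = a_{0 + ((107-0) mod 11)} = a_8 = 19.

19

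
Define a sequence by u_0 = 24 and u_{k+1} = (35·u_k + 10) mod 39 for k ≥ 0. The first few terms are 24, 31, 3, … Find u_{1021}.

Listing terms: u_0 = 24, u_1 = 31, u_2 = 3, u_3 = 37, u_4 = 18, u_5 = 16, u_6 = 24.
Since u_6 = u_0 = 24, the sequence is periodic with period 6.
(1021 - 0) mod 6 = 1, so u_{1021} = u_1 = 31.

31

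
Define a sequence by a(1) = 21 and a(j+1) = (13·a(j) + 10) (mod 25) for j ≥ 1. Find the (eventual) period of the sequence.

20

Listing terms: a(1) = 21; a(2) = 8; a(3) = 14; a(4) = 17; a(5) = 6; a(6) = 13; a(7) = 4; a(8) = 12; a(9) = 16; a(10) = 18; a(11) = 19; a(12) = 7; a(13) = 1; a(14) = 23; a(15) = 9; a(16) = 2; a(17) = 11; a(18) = 3; a(19) = 24; a(20) = 22; a(21) = 21.
Since a(21) = a(1) = 21, the sequence is periodic with period 20.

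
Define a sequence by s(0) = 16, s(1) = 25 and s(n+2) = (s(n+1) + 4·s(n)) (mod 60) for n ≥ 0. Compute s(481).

25

Listing terms: s(0) = 16; s(1) = 25; s(2) = 29; s(3) = 9; s(4) = 5; s(5) = 41; s(6) = 1; s(7) = 45; s(8) = 49; s(9) = 49; s(10) = 5; s(11) = 21; s(12) = 41; s(13) = 5; s(14) = 49; s(15) = 9; s(16) = 25; s(17) = 1; s(18) = 41; s(19) = 45; s(20) = 29; s(21) = 29; s(22) = 25; s(23) = 21; s(24) = 1; s(25) = 25; s(26) = 29.
Since (s(25), s(26)) = (s(1), s(2)) = (25, 29) (two consecutive terms determine the rest), the sequence is eventually periodic: after a pre-period of length 1 it cycles with period 24.
For n ≥ 1, s(n) depends only on (n - 1) mod 24. (481 - 1) mod 24 = 0, so s(481) = s(1) = 25.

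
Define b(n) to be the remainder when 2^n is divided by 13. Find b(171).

Computing terms: b(0) = 1; b(1) = 2; b(2) = 4; b(3) = 8; b(4) = 3; b(5) = 6; b(6) = 12; b(7) = 11; b(8) = 9; b(9) = 5; b(10) = 10; b(11) = 7; b(12) = 1.
The sequence repeats with period 12.
(171 - 0) mod 12 = 3, so b(171) = b(3) = 8.

8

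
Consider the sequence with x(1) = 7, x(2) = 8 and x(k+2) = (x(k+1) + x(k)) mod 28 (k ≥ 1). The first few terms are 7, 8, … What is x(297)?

7

x(1) = 7,  x(2) = 8,  x(3) = 15,  x(4) = 23,  x(5) = 10,  x(6) = 5,  x(7) = 15,  x(8) = 20,  x(9) = 7,  x(10) = 27,  x(11) = 6,  x(12) = 5,  x(13) = 11,  x(14) = 16,  x(15) = 27,  x(16) = 15,  x(17) = 14,  x(18) = 1,  x(19) = 15,  x(20) = 16,  x(21) = 3,  x(22) = 19,  x(23) = 22,  x(24) = 13,  x(25) = 7,  x(26) = 20,  x(27) = 27,  x(28) = 19,  x(29) = 18,  x(30) = 9,  x(31) = 27,  x(32) = 8,  x(33) = 7,  x(34) = 15,  x(35) = 22,  x(36) = 9,  x(37) = 3,  x(38) = 12,  x(39) = 15,  x(40) = 27,  x(41) = 14,  x(42) = 13,  x(43) = 27,  x(44) = 12,  x(45) = 11,  x(46) = 23,  x(47) = 6,  x(48) = 1,  x(49) = 7,  x(50) = 8.
The sequence repeats with period 48.
(297 - 1) mod 48 = 8, so x(297) = x(9) = 7.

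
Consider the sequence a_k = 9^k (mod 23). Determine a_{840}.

6

Computing terms: a_1 = 9, a_2 = 12, a_3 = 16, a_4 = 6, a_5 = 8, a_6 = 3, a_7 = 4, a_8 = 13, a_9 = 2, a_{10} = 18, a_{11} = 1, a_{12} = 9.
Since a_{12} = a_1 = 9, the sequence is periodic with period 11.
(840 - 1) mod 11 = 3, so a_{840} = a_4 = 6.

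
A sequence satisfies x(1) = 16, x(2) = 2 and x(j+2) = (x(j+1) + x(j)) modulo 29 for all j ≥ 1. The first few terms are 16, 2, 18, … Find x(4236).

9

We have x(1) = 16, x(2) = 2, x(3) = 18, x(4) = 20, x(5) = 9, x(6) = 0, x(7) = 9, x(8) = 9, x(9) = 18, x(10) = 27, x(11) = 16, x(12) = 14, x(13) = 1, x(14) = 15, x(15) = 16, x(16) = 2.
Since (x(15), x(16)) = (x(1), x(2)) = (16, 2) (two consecutive terms determine the rest), the sequence is periodic with period 14.
So x(4236) = x(1 + ((4236-1) mod 14)) = x(8) = 9.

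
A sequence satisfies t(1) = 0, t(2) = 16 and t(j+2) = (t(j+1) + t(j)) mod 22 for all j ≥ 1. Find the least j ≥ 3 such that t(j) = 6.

9

Computing terms: t(1) = 0, t(2) = 16, t(3) = 16, t(4) = 10, t(5) = 4, t(6) = 14, t(7) = 18, t(8) = 10, t(9) = 6, t(10) = 16, t(11) = 0, t(12) = 16.
The sequence repeats with period 10.
The value 6 first appears (with j ≥ 3) at t(9).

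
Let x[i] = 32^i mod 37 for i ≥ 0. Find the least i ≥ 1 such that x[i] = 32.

1

We have x[0] = 1, x[1] = 32, x[2] = 25, x[3] = 23, x[4] = 33, x[5] = 20, x[6] = 11, x[7] = 19, x[8] = 16, x[9] = 31, x[10] = 30, x[11] = 35, x[12] = 10, x[13] = 24, x[14] = 28, x[15] = 8, x[16] = 34, x[17] = 15, x[18] = 36, x[19] = 5, x[20] = 12, x[21] = 14, x[22] = 4, x[23] = 17, x[24] = 26, x[25] = 18, x[26] = 21, x[27] = 6, x[28] = 7, x[29] = 2, x[30] = 27, x[31] = 13, x[32] = 9, x[33] = 29, x[34] = 3, x[35] = 22, x[36] = 1.
Since x[36] = x[0] = 1, the sequence is periodic with period 36.
The value 32 first appears (with i ≥ 1) at x[1].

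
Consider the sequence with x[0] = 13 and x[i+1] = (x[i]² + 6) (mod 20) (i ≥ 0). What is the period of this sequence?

Listing terms: x[0] = 13,  x[1] = 15,  x[2] = 11,  x[3] = 7,  x[4] = 15.
Since x[4] = x[1] = 15, the sequence is eventually periodic: after a pre-period of length 1 it cycles with period 3.

3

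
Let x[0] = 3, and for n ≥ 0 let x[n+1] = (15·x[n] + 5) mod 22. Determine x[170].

3

Listing terms: x[0] = 3, x[1] = 6, x[2] = 7, x[3] = 0, x[4] = 5, x[5] = 14, x[6] = 17, x[7] = 18, x[8] = 11, x[9] = 16, x[10] = 3.
The sequence repeats with period 10.
(170 - 0) mod 10 = 0, so x[170] = x[0] = 3.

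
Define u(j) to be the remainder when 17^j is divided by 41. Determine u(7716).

31

Computing terms: u(1) = 17,  u(2) = 2,  u(3) = 34,  u(4) = 4,  u(5) = 27,  u(6) = 8,  u(7) = 13,  u(8) = 16,  u(9) = 26,  u(10) = 32,  u(11) = 11,  u(12) = 23,  u(13) = 22,  u(14) = 5,  u(15) = 3,  u(16) = 10,  u(17) = 6,  u(18) = 20,  u(19) = 12,  u(20) = 40,  u(21) = 24,  u(22) = 39,  u(23) = 7,  u(24) = 37,  u(25) = 14,  u(26) = 33,  u(27) = 28,  u(28) = 25,  u(29) = 15,  u(30) = 9,  u(31) = 30,  u(32) = 18,  u(33) = 19,  u(34) = 36,  u(35) = 38,  u(36) = 31,  u(37) = 35,  u(38) = 21,  u(39) = 29,  u(40) = 1,  u(41) = 17.
Since u(41) = u(1) = 17, the sequence is periodic with period 40.
(7716 - 1) mod 40 = 35, so u(7716) = u(36) = 31.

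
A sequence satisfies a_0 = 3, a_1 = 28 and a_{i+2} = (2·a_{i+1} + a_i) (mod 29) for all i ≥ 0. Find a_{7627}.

Listing terms: a_0 = 3, a_1 = 28, a_2 = 1, a_3 = 1, a_4 = 3, a_5 = 7, a_6 = 17, a_7 = 12, a_8 = 12, a_9 = 7, a_{10} = 26, a_{11} = 1, a_{12} = 28, a_{13} = 28, a_{14} = 26, a_{15} = 22, a_{16} = 12, a_{17} = 17, a_{18} = 17, a_{19} = 22, a_{20} = 3, a_{21} = 28.
The sequence repeats with period 20.
(7627 - 0) mod 20 = 7, so a_{7627} = a_7 = 12.

12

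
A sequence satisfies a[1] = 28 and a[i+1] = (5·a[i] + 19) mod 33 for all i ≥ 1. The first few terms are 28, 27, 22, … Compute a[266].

6

Computing terms: a[1] = 28; a[2] = 27; a[3] = 22; a[4] = 30; a[5] = 4; a[6] = 6; a[7] = 16; a[8] = 0; a[9] = 19; a[10] = 15; a[11] = 28.
Since a[11] = a[1] = 28, the sequence is periodic with period 10.
So a[266] = a[1 + ((266-1) mod 10)] = a[6] = 6.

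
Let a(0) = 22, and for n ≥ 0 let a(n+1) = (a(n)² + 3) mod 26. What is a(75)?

Listing terms: a(0) = 22; a(1) = 19; a(2) = 0; a(3) = 3; a(4) = 12; a(5) = 17; a(6) = 6; a(7) = 13; a(8) = 16; a(9) = 25; a(10) = 4; a(11) = 19.
Since a(11) = a(1) = 19, the sequence is eventually periodic: after a pre-period of length 1 it cycles with period 10.
For n ≥ 1, a(n) depends only on (n - 1) mod 10. (75 - 1) mod 10 = 4, so a(75) = a(5) = 17.

17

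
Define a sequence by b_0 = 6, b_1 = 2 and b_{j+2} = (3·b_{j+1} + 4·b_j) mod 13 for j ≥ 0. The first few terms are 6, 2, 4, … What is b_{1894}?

Listing terms: b_0 = 6, b_1 = 2, b_2 = 4, b_3 = 7, b_4 = 11, b_5 = 9, b_6 = 6, b_7 = 2.
The sequence repeats with period 6.
(1894 - 0) mod 6 = 4, so b_{1894} = b_4 = 11.

11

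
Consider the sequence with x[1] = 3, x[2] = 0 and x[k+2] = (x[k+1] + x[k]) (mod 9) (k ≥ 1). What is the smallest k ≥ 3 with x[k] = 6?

5

x[1] = 3, x[2] = 0, x[3] = 3, x[4] = 3, x[5] = 6, x[6] = 0, x[7] = 6, x[8] = 6, x[9] = 3, x[10] = 0.
Since (x[9], x[10]) = (x[1], x[2]) = (3, 0) (two consecutive terms determine the rest), the sequence is periodic with period 8.
The value 6 first appears (with k ≥ 3) at x[5].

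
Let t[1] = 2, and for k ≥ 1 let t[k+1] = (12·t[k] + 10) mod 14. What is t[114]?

4

Listing terms: t[1] = 2, t[2] = 6, t[3] = 12, t[4] = 0, t[5] = 10, t[6] = 4, t[7] = 2.
The sequence repeats with period 6.
(114 - 1) mod 6 = 5, so t[114] = t[6] = 4.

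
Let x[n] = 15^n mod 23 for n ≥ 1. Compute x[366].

x[1] = 15, x[2] = 18, x[3] = 17, x[4] = 2, x[5] = 7, x[6] = 13, x[7] = 11, x[8] = 4, x[9] = 14, x[10] = 3, x[11] = 22, x[12] = 8, x[13] = 5, x[14] = 6, x[15] = 21, x[16] = 16, x[17] = 10, x[18] = 12, x[19] = 19, x[20] = 9, x[21] = 20, x[22] = 1, x[23] = 15.
Since x[23] = x[1] = 15, the sequence is periodic with period 22.
So x[366] = x[1 + ((366-1) mod 22)] = x[14] = 6.

6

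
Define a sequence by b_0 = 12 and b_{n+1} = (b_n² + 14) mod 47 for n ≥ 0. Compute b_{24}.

We have b_0 = 12, b_1 = 17, b_2 = 21, b_3 = 32, b_4 = 4, b_5 = 30, b_6 = 21.
Since b_6 = b_2 = 21, the sequence is eventually periodic: after a pre-period of length 2 it cycles with period 4.
For n ≥ 2, b_n depends only on (n - 2) mod 4. (24 - 2) mod 4 = 2, so b_{24} = b_4 = 4.

4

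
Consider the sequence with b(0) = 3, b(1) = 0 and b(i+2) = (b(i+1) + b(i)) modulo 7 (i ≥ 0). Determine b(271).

4

We have b(0) = 3, b(1) = 0, b(2) = 3, b(3) = 3, b(4) = 6, b(5) = 2, b(6) = 1, b(7) = 3, b(8) = 4, b(9) = 0, b(10) = 4, b(11) = 4, b(12) = 1, b(13) = 5, b(14) = 6, b(15) = 4, b(16) = 3, b(17) = 0.
Since (b(16), b(17)) = (b(0), b(1)) = (3, 0) (two consecutive terms determine the rest), the sequence is periodic with period 16.
So b(271) = b(0 + ((271-0) mod 16)) = b(15) = 4.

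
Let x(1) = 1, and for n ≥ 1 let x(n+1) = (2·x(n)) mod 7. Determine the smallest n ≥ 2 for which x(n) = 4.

3

Computing terms: x(1) = 1; x(2) = 2; x(3) = 4; x(4) = 1.
The sequence repeats with period 3.
The value 4 first appears (with n ≥ 2) at x(3).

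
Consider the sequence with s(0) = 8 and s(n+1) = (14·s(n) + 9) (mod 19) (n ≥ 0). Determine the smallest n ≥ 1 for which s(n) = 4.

s(0) = 8; s(1) = 7; s(2) = 12; s(3) = 6; s(4) = 17; s(5) = 0; s(6) = 9; s(7) = 2; s(8) = 18; s(9) = 14; s(10) = 15; s(11) = 10; s(12) = 16; s(13) = 5; s(14) = 3; s(15) = 13; s(16) = 1; s(17) = 4; s(18) = 8.
The sequence repeats with period 18.
The value 4 first appears (with n ≥ 1) at s(17).

17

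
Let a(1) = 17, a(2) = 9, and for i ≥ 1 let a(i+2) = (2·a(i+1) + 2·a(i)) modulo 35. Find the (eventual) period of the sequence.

Listing terms: a(1) = 17,  a(2) = 9,  a(3) = 17,  a(4) = 17,  a(5) = 33,  a(6) = 30,  a(7) = 21,  a(8) = 32,  a(9) = 1,  a(10) = 31,  a(11) = 29,  a(12) = 15,  a(13) = 18,  a(14) = 31,  a(15) = 28,  a(16) = 13,  a(17) = 12,  a(18) = 15,  a(19) = 19,  a(20) = 33,  a(21) = 34,  a(22) = 29,  a(23) = 21,  a(24) = 30,  a(25) = 32,  a(26) = 19,  a(27) = 32,  a(28) = 32,  a(29) = 23,  a(30) = 5,  a(31) = 21,  a(32) = 17,  a(33) = 6,  a(34) = 11,  a(35) = 34,  a(36) = 20,  a(37) = 3,  a(38) = 11,  a(39) = 28,  a(40) = 8,  a(41) = 2,  a(42) = 20,  a(43) = 9,  a(44) = 23,  a(45) = 29,  a(46) = 34,  a(47) = 21,  a(48) = 5,  a(49) = 17,  a(50) = 9.
The sequence repeats with period 48.

48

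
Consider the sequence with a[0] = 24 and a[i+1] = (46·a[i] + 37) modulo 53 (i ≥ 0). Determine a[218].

33

We have a[0] = 24; a[1] = 28; a[2] = 0; a[3] = 37; a[4] = 43; a[5] = 1; a[6] = 30; a[7] = 39; a[8] = 29; a[9] = 46; a[10] = 33; a[11] = 18; a[12] = 17; a[13] = 24.
Since a[13] = a[0] = 24, the sequence is periodic with period 13.
(218 - 0) mod 13 = 10, so a[218] = a[10] = 33.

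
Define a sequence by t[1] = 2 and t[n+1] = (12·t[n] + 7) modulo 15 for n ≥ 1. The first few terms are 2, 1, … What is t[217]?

t[1] = 2; t[2] = 1; t[3] = 4; t[4] = 10; t[5] = 7; t[6] = 1.
Since t[6] = t[2] = 1, the sequence is eventually periodic: after a pre-period of length 1 it cycles with period 4.
For n ≥ 2, t[n] depends only on (n - 2) mod 4. (217 - 2) mod 4 = 3, so t[217] = t[5] = 7.

7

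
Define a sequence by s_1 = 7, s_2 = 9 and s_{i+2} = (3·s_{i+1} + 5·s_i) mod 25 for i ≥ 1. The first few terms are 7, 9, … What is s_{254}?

Listing terms: s_1 = 7; s_2 = 9; s_3 = 12; s_4 = 6; s_5 = 3; s_6 = 14; s_7 = 7; s_8 = 16; s_9 = 8; s_{10} = 4; s_{11} = 2; s_{12} = 1; s_{13} = 13; s_{14} = 19; s_{15} = 22; s_{16} = 11; s_{17} = 18; s_{18} = 9; s_{19} = 17; s_{20} = 21; s_{21} = 23; s_{22} = 24; s_{23} = 12; s_{24} = 6.
Since (s_{23}, s_{24}) = (s_3, s_4) = (12, 6) (two consecutive terms determine the rest), the sequence is eventually periodic: after a pre-period of length 2 it cycles with period 20.
For i ≥ 3, s_i depends only on (i - 3) mod 20. (254 - 3) mod 20 = 11, so s_{254} = s_{14} = 19.

19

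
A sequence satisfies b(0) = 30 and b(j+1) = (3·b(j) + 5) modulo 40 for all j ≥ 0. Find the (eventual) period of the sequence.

We have b(0) = 30; b(1) = 15; b(2) = 10; b(3) = 35; b(4) = 30.
Since b(4) = b(0) = 30, the sequence is periodic with period 4.

4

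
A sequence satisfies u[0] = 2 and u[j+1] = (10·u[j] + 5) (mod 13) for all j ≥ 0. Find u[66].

2

u[0] = 2; u[1] = 12; u[2] = 8; u[3] = 7; u[4] = 10; u[5] = 1; u[6] = 2.
Since u[6] = u[0] = 2, the sequence is periodic with period 6.
So u[66] = u[0 + ((66-0) mod 6)] = u[0] = 2.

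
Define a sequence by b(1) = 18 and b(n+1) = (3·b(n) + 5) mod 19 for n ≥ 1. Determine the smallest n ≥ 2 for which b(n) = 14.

Computing terms: b(1) = 18; b(2) = 2; b(3) = 11; b(4) = 0; b(5) = 5; b(6) = 1; b(7) = 8; b(8) = 10; b(9) = 16; b(10) = 15; b(11) = 12; b(12) = 3; b(13) = 14; b(14) = 9; b(15) = 13; b(16) = 6; b(17) = 4; b(18) = 17; b(19) = 18.
The sequence repeats with period 18.
The value 14 first appears (with n ≥ 2) at b(13).

13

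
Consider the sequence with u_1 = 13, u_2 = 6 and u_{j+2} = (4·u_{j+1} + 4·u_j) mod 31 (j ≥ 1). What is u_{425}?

4

We have u_1 = 13, u_2 = 6, u_3 = 14, u_4 = 18, u_5 = 4, u_6 = 26, u_7 = 27, u_8 = 26, u_9 = 26, u_{10} = 22, u_{11} = 6, u_{12} = 19, u_{13} = 7, u_{14} = 11, u_{15} = 10, u_{16} = 22, u_{17} = 4, u_{18} = 11, u_{19} = 29, u_{20} = 5, u_{21} = 12, u_{22} = 6, u_{23} = 10, u_{24} = 2, u_{25} = 17, u_{26} = 14, u_{27} = 0, u_{28} = 25, u_{29} = 7, u_{30} = 4, u_{31} = 13, u_{32} = 6.
Since (u_{31}, u_{32}) = (u_1, u_2) = (13, 6) (two consecutive terms determine the rest), the sequence is periodic with period 30.
(425 - 1) mod 30 = 4, so u_{425} = u_5 = 4.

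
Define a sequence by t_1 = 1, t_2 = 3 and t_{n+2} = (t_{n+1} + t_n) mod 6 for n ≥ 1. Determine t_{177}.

4

t_1 = 1, t_2 = 3, t_3 = 4, t_4 = 1, t_5 = 5, t_6 = 0, t_7 = 5, t_8 = 5, t_9 = 4, t_{10} = 3, t_{11} = 1, t_{12} = 4, t_{13} = 5, t_{14} = 3, t_{15} = 2, t_{16} = 5, t_{17} = 1, t_{18} = 0, t_{19} = 1, t_{20} = 1, t_{21} = 2, t_{22} = 3, t_{23} = 5, t_{24} = 2, t_{25} = 1, t_{26} = 3.
The sequence repeats with period 24.
So t_{177} = t_{1 + ((177-1) mod 24)} = t_9 = 4.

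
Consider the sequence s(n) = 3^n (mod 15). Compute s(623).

12

Computing terms: s(1) = 3,  s(2) = 9,  s(3) = 12,  s(4) = 6,  s(5) = 3.
The sequence repeats with period 4.
So s(623) = s(1 + ((623-1) mod 4)) = s(3) = 12.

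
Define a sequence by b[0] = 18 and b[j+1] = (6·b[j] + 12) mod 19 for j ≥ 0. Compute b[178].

Listing terms: b[0] = 18, b[1] = 6, b[2] = 10, b[3] = 15, b[4] = 7, b[5] = 16, b[6] = 13, b[7] = 14, b[8] = 1, b[9] = 18.
Since b[9] = b[0] = 18, the sequence is periodic with period 9.
So b[178] = b[0 + ((178-0) mod 9)] = b[7] = 14.

14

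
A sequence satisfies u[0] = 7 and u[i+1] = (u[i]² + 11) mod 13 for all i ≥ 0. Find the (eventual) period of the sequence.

3

We have u[0] = 7; u[1] = 8; u[2] = 10; u[3] = 7.
Since u[3] = u[0] = 7, the sequence is periodic with period 3.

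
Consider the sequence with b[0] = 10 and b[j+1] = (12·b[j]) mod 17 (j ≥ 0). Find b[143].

We have b[0] = 10, b[1] = 1, b[2] = 12, b[3] = 8, b[4] = 11, b[5] = 13, b[6] = 3, b[7] = 2, b[8] = 7, b[9] = 16, b[10] = 5, b[11] = 9, b[12] = 6, b[13] = 4, b[14] = 14, b[15] = 15, b[16] = 10.
The sequence repeats with period 16.
(143 - 0) mod 16 = 15, so b[143] = b[15] = 15.

15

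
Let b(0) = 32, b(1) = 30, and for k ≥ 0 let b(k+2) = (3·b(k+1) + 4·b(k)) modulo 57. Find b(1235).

42

Listing terms: b(0) = 32; b(1) = 30; b(2) = 47; b(3) = 33; b(4) = 2; b(5) = 24; b(6) = 23; b(7) = 51; b(8) = 17; b(9) = 27; b(10) = 35; b(11) = 42; b(12) = 38; b(13) = 54; b(14) = 29; b(15) = 18; b(16) = 56; b(17) = 12; b(18) = 32; b(19) = 30.
The sequence repeats with period 18.
So b(1235) = b(0 + ((1235-0) mod 18)) = b(11) = 42.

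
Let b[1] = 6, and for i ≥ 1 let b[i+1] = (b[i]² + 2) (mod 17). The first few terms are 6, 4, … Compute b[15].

1

b[1] = 6; b[2] = 4; b[3] = 1; b[4] = 3; b[5] = 11; b[6] = 4.
Since b[6] = b[2] = 4, the sequence is eventually periodic: after a pre-period of length 1 it cycles with period 4.
For i ≥ 2, b[i] depends only on (i - 2) mod 4. (15 - 2) mod 4 = 1, so b[15] = b[3] = 1.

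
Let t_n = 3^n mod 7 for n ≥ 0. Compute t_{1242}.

Computing terms: t_0 = 1,  t_1 = 3,  t_2 = 2,  t_3 = 6,  t_4 = 4,  t_5 = 5,  t_6 = 1.
The sequence repeats with period 6.
So t_{1242} = t_{0 + ((1242-0) mod 6)} = t_0 = 1.

1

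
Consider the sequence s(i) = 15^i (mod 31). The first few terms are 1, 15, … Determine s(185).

Computing terms: s(0) = 1, s(1) = 15, s(2) = 8, s(3) = 27, s(4) = 2, s(5) = 30, s(6) = 16, s(7) = 23, s(8) = 4, s(9) = 29, s(10) = 1.
Since s(10) = s(0) = 1, the sequence is periodic with period 10.
(185 - 0) mod 10 = 5, so s(185) = s(5) = 30.

30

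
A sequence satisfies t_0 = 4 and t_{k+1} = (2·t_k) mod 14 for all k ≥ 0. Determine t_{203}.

We have t_0 = 4; t_1 = 8; t_2 = 2; t_3 = 4.
The sequence repeats with period 3.
(203 - 0) mod 3 = 2, so t_{203} = t_2 = 2.

2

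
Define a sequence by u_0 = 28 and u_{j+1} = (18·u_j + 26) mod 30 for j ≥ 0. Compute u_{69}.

20

u_0 = 28; u_1 = 20; u_2 = 26; u_3 = 14; u_4 = 8; u_5 = 20.
Since u_5 = u_1 = 20, the sequence is eventually periodic: after a pre-period of length 1 it cycles with period 4.
For j ≥ 1, u_j depends only on (j - 1) mod 4. (69 - 1) mod 4 = 0, so u_{69} = u_1 = 20.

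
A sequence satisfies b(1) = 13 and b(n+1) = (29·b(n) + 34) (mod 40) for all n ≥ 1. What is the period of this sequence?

Listing terms: b(1) = 13, b(2) = 11, b(3) = 33, b(4) = 31, b(5) = 13.
Since b(5) = b(1) = 13, the sequence is periodic with period 4.

4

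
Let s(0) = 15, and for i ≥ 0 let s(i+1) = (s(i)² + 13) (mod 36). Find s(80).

29

Computing terms: s(0) = 15,  s(1) = 22,  s(2) = 29,  s(3) = 26,  s(4) = 5,  s(5) = 2,  s(6) = 17,  s(7) = 14,  s(8) = 29.
Since s(8) = s(2) = 29, the sequence is eventually periodic: after a pre-period of length 2 it cycles with period 6.
For i ≥ 2, s(i) depends only on (i - 2) mod 6. (80 - 2) mod 6 = 0, so s(80) = s(2) = 29.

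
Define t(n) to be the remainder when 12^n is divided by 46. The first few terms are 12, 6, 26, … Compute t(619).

26

We have t(1) = 12; t(2) = 6; t(3) = 26; t(4) = 36; t(5) = 18; t(6) = 32; t(7) = 16; t(8) = 8; t(9) = 4; t(10) = 2; t(11) = 24; t(12) = 12.
The sequence repeats with period 11.
(619 - 1) mod 11 = 2, so t(619) = t(3) = 26.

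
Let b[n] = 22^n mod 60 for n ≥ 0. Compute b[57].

b[0] = 1,  b[1] = 22,  b[2] = 4,  b[3] = 28,  b[4] = 16,  b[5] = 52,  b[6] = 4.
Since b[6] = b[2] = 4, the sequence is eventually periodic: after a pre-period of length 2 it cycles with period 4.
For n ≥ 2, b[n] depends only on (n - 2) mod 4. (57 - 2) mod 4 = 3, so b[57] = b[5] = 52.

52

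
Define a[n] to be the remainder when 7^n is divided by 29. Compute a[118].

Listing terms: a[0] = 1; a[1] = 7; a[2] = 20; a[3] = 24; a[4] = 23; a[5] = 16; a[6] = 25; a[7] = 1.
Since a[7] = a[0] = 1, the sequence is periodic with period 7.
(118 - 0) mod 7 = 6, so a[118] = a[6] = 25.

25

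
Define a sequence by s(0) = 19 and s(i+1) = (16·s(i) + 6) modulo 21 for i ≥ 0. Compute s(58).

16

We have s(0) = 19, s(1) = 16, s(2) = 10, s(3) = 19.
The sequence repeats with period 3.
So s(58) = s(0 + ((58-0) mod 3)) = s(1) = 16.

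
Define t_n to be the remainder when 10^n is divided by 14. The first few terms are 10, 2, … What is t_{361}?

t_1 = 10,  t_2 = 2,  t_3 = 6,  t_4 = 4,  t_5 = 12,  t_6 = 8,  t_7 = 10.
The sequence repeats with period 6.
So t_{361} = t_{1 + ((361-1) mod 6)} = t_1 = 10.

10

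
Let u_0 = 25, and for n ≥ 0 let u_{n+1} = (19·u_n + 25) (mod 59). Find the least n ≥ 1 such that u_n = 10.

16

Computing terms: u_0 = 25, u_1 = 28, u_2 = 26, u_3 = 47, u_4 = 33, u_5 = 3, u_6 = 23, u_7 = 49, u_8 = 12, u_9 = 17, u_{10} = 53, u_{11} = 29, u_{12} = 45, u_{13} = 54, u_{14} = 48, u_{15} = 52, u_{16} = 10, u_{17} = 38, u_{18} = 39, u_{19} = 58, u_{20} = 6, u_{21} = 21, u_{22} = 11, u_{23} = 57, u_{24} = 46, u_{25} = 14, u_{26} = 55, u_{27} = 8, u_{28} = 0, u_{29} = 25.
Since u_{29} = u_0 = 25, the sequence is periodic with period 29.
The value 10 first appears (with n ≥ 1) at u_{16}.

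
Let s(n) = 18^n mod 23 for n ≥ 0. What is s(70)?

4

We have s(0) = 1; s(1) = 18; s(2) = 2; s(3) = 13; s(4) = 4; s(5) = 3; s(6) = 8; s(7) = 6; s(8) = 16; s(9) = 12; s(10) = 9; s(11) = 1.
The sequence repeats with period 11.
(70 - 0) mod 11 = 4, so s(70) = s(4) = 4.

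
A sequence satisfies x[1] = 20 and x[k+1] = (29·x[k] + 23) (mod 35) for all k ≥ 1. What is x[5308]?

x[1] = 20; x[2] = 8; x[3] = 10; x[4] = 33; x[5] = 0; x[6] = 23; x[7] = 25; x[8] = 13; x[9] = 15; x[10] = 3; x[11] = 5; x[12] = 28; x[13] = 30; x[14] = 18; x[15] = 20.
The sequence repeats with period 14.
(5308 - 1) mod 14 = 1, so x[5308] = x[2] = 8.

8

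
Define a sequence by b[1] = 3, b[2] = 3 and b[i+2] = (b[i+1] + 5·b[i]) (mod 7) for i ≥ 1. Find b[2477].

2

We have b[1] = 3, b[2] = 3, b[3] = 4, b[4] = 5, b[5] = 4, b[6] = 1, b[7] = 0, b[8] = 5, b[9] = 5, b[10] = 2, b[11] = 6, b[12] = 2, b[13] = 4, b[14] = 0, b[15] = 6, b[16] = 6, b[17] = 1, b[18] = 3, b[19] = 1, b[20] = 2, b[21] = 0, b[22] = 3, b[23] = 3.
Since (b[22], b[23]) = (b[1], b[2]) = (3, 3) (two consecutive terms determine the rest), the sequence is periodic with period 21.
(2477 - 1) mod 21 = 19, so b[2477] = b[20] = 2.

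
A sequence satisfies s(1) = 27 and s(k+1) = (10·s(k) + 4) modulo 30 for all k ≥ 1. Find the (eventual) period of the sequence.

Computing terms: s(1) = 27; s(2) = 4; s(3) = 14; s(4) = 24; s(5) = 4.
Since s(5) = s(2) = 4, the sequence is eventually periodic: after a pre-period of length 1 it cycles with period 3.

3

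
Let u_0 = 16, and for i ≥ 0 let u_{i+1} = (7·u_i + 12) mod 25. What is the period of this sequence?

4

We have u_0 = 16; u_1 = 24; u_2 = 5; u_3 = 22; u_4 = 16.
Since u_4 = u_0 = 16, the sequence is periodic with period 4.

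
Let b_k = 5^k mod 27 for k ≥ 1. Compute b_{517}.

23

b_1 = 5, b_2 = 25, b_3 = 17, b_4 = 4, b_5 = 20, b_6 = 19, b_7 = 14, b_8 = 16, b_9 = 26, b_{10} = 22, b_{11} = 2, b_{12} = 10, b_{13} = 23, b_{14} = 7, b_{15} = 8, b_{16} = 13, b_{17} = 11, b_{18} = 1, b_{19} = 5.
Since b_{19} = b_1 = 5, the sequence is periodic with period 18.
(517 - 1) mod 18 = 12, so b_{517} = b_{13} = 23.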